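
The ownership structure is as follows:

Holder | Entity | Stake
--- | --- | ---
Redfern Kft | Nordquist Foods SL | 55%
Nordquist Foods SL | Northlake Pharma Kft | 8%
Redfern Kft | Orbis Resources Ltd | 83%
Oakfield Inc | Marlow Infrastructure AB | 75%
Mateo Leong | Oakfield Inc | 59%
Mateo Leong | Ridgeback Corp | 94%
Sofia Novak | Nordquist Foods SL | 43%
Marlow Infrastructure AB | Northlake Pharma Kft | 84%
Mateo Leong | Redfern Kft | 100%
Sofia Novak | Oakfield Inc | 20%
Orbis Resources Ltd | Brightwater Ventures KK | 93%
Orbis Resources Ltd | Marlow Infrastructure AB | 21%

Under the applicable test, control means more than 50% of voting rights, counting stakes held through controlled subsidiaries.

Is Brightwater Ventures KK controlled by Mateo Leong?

Mateo holds 100% of Redfern, so Mateo controls Redfern.
Redfern holds 83% of Orbis, so Mateo controls Orbis.
Orbis holds 93% of Brightwater, so Mateo controls Brightwater.

Yes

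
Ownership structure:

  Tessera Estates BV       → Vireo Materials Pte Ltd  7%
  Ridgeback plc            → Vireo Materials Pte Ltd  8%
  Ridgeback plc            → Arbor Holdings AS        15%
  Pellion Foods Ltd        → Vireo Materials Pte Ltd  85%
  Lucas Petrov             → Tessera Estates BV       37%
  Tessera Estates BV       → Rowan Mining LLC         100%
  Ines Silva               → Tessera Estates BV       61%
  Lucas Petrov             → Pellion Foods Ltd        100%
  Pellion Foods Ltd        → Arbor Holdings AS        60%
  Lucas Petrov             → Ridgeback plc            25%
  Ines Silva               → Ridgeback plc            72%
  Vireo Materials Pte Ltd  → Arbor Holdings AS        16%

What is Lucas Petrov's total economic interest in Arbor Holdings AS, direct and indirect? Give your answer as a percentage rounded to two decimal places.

78.08%

Lucas reaches Arbor along 5 paths.
Via Ridgeback: 25% × 15% = 3.75%.
Via Pellion: 100% × 60% = 60%.
Via Tessera → Vireo: 37% × 7% × 16% = 0.4144%.
Via Pellion → Vireo: 100% × 85% × 16% = 13.6%.
Via Ridgeback → Vireo: 25% × 8% × 16% = 0.32%.
Total: 3.75% + 60% + 0.4144% + 13.6% + 0.32% = 78.0844%.
Rounded: 78.08%.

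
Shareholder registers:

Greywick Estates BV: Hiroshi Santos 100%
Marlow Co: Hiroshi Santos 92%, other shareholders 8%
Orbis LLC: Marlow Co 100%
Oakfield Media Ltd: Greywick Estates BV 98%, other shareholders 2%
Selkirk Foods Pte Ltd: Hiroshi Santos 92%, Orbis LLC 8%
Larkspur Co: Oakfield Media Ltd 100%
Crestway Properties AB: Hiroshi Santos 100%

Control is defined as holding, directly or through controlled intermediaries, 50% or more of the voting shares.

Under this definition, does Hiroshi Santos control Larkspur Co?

Hiroshi holds 100% of Greywick, so Hiroshi controls Greywick.
Greywick holds 98% of Oakfield, so Hiroshi controls Oakfield.
Oakfield holds 100% of Larkspur, so Hiroshi controls Larkspur.

Yes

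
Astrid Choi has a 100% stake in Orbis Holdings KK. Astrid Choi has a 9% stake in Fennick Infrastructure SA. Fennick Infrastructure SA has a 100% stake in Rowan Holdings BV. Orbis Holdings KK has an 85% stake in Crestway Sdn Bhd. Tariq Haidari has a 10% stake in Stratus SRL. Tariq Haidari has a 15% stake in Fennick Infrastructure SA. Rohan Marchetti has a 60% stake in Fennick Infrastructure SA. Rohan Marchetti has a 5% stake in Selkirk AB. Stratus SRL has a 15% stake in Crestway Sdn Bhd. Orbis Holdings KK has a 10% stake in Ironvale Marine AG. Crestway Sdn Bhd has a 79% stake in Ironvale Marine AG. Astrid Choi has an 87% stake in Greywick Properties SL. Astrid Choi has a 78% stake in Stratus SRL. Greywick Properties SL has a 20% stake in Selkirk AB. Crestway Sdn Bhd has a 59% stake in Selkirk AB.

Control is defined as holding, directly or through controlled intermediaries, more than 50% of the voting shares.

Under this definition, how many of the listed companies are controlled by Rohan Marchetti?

2

Rohan holds 60% of Fennick, so Rohan controls Fennick.
Fennick holds 100% of Rowan, so Rohan controls Rowan.
No other company's threshold is met.
Rohan controls 2 companies.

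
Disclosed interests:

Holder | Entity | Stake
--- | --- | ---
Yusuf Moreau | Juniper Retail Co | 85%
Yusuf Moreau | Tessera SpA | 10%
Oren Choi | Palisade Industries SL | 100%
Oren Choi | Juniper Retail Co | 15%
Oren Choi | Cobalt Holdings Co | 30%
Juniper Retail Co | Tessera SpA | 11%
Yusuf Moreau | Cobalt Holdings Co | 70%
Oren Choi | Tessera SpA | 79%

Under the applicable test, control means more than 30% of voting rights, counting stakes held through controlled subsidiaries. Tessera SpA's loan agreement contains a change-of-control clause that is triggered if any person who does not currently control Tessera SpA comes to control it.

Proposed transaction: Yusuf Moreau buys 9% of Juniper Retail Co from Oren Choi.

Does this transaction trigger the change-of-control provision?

The purchase adds only to Yusuf's holdings (Oren's stake shrinks), so Yusuf is the only person who could newly come to control Tessera.
Yusuf holds 85% of Juniper, so Yusuf controls Juniper.
Yusuf holds 70% of Cobalt, so Yusuf controls Cobalt.
In Tessera, Yusuf's side holds only 11% + 10% = 21%, not > 30%.
So before the transaction, Yusuf does not control Tessera.
After the purchase, Yusuf's direct stake in Juniper rises to 85% + 9% = 94%, and Oren's stake falls to 6%.
Yusuf holds 94% of Juniper, so Yusuf controls Juniper.
After the transaction, Yusuf's side holds 11% + 10% = 21% of Tessera, not > 30%, so Yusuf still does not control Tessera.
No new person acquires control, so the clause is not triggered.

No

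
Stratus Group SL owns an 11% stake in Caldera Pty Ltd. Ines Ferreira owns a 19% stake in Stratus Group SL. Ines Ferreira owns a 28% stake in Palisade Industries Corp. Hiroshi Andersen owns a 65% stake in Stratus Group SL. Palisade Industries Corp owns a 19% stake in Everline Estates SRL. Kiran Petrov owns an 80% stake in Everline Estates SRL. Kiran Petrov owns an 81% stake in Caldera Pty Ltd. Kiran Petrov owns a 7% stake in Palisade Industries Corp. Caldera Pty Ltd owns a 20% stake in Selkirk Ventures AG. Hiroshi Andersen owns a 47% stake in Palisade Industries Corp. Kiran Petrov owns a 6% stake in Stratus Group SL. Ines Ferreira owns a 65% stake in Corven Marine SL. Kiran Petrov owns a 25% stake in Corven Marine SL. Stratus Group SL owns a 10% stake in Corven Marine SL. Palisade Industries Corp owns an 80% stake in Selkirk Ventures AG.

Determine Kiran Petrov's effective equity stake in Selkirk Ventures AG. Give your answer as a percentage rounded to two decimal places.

Kiran reaches Selkirk along 3 paths.
Via Stratus → Caldera: 6% × 11% × 20% = 0.132%.
Via Caldera: 81% × 20% = 16.2%.
Via Palisade: 7% × 80% = 5.6%.
Total: 0.132% + 16.2% + 5.6% = 21.932%.
Rounded: 21.93%.

21.93%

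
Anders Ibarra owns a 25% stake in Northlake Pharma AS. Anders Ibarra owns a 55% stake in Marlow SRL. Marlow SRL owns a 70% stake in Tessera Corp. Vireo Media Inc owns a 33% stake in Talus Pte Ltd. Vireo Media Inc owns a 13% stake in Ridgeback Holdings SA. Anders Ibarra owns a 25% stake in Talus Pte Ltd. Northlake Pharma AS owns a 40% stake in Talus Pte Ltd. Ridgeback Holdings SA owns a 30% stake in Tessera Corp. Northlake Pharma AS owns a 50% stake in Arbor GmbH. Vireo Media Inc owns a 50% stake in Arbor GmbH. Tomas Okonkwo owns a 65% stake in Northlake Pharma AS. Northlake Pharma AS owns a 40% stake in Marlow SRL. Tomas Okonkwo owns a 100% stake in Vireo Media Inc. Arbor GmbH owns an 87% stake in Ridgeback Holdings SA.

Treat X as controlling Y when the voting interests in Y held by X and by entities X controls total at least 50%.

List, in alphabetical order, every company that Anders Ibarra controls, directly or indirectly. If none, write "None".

Marlow SRL, Tessera Corp

Anders holds 55% of Marlow, so Anders controls Marlow.
Marlow holds 70% of Tessera, so Anders controls Tessera.
No other company's threshold is met.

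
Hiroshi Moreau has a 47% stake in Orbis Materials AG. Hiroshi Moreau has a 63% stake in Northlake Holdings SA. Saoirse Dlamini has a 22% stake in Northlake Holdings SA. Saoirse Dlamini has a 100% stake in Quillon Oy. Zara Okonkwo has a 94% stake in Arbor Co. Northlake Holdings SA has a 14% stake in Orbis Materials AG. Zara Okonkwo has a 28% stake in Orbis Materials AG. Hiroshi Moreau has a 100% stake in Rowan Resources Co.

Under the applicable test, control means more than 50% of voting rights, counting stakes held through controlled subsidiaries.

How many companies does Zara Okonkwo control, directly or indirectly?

Zara holds 94% of Arbor, so Zara controls Arbor.
No other company's threshold is met.
Zara controls 1 company.

1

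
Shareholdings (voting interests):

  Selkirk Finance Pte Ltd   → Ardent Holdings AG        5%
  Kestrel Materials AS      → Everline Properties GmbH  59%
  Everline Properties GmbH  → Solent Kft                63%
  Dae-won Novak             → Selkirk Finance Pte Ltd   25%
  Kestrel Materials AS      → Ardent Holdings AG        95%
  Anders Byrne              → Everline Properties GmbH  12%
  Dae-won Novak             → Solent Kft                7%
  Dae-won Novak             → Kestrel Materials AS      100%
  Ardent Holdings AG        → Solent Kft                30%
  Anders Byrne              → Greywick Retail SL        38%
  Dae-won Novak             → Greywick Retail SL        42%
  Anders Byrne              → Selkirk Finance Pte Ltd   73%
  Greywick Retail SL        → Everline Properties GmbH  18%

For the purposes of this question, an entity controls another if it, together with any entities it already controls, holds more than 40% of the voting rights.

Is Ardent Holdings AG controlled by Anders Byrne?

No

Anders holds 73% of Selkirk, so Anders controls Selkirk.
In Ardent, Anders's side holds only 5%, not > 40%.
So Anders does not control Ardent.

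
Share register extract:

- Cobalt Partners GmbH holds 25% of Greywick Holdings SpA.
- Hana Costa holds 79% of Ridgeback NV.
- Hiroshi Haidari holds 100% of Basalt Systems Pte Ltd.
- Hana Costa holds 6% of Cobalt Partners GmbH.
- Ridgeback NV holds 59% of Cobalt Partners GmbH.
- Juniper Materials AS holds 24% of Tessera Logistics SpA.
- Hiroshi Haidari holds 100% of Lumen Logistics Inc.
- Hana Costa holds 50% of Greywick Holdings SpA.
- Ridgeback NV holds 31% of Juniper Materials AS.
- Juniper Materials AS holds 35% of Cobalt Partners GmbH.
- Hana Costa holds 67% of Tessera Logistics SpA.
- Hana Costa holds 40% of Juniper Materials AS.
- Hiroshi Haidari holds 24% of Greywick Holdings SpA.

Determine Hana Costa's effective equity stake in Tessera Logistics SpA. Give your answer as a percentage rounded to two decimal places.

Hana reaches Tessera along 3 paths.
Direct stake: 67% = 67%.
Via Juniper: 40% × 24% = 9.6%.
Via Ridgeback → Juniper: 79% × 31% × 24% = 5.8776%.
Total: 67% + 9.6% + 5.8776% = 82.4776%.
Rounded: 82.48%.

82.48%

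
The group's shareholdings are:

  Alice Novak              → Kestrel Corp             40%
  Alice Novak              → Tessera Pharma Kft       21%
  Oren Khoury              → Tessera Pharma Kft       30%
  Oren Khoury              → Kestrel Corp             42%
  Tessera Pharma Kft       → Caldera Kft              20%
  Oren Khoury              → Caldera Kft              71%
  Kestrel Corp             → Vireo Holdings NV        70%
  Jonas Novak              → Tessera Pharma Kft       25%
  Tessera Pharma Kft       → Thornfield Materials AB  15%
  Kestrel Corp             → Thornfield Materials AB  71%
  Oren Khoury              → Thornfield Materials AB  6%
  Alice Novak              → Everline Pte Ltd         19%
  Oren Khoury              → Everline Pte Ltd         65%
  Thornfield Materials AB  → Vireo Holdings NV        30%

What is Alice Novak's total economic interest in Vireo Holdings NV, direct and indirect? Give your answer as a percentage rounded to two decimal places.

Alice reaches Vireo along 3 paths.
Via Kestrel: 40% × 70% = 28%.
Via Kestrel → Thornfield: 40% × 71% × 30% = 8.52%.
Via Tessera → Thornfield: 21% × 15% × 30% = 0.945%.
Total: 28% + 8.52% + 0.945% = 37.465%.
Rounded: 37.47%.

37.47%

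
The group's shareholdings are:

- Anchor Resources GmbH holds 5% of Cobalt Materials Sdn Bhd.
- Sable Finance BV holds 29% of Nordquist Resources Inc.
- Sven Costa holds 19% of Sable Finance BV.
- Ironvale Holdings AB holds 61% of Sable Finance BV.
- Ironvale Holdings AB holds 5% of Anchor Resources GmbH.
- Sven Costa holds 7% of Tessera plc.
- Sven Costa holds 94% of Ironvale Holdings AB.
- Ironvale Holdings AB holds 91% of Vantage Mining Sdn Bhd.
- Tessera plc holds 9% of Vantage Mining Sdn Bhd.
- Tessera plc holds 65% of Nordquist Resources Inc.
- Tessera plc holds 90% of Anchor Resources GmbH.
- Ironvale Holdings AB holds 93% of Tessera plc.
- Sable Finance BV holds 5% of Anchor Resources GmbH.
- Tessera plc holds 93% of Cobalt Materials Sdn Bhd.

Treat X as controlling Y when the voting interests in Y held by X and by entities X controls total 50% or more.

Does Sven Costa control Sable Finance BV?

Sven holds 94% of Ironvale, so Sven controls Ironvale.
Ironvale and Sven together hold 61% + 19% = 80% of Sable, so Sven controls Sable.

Yes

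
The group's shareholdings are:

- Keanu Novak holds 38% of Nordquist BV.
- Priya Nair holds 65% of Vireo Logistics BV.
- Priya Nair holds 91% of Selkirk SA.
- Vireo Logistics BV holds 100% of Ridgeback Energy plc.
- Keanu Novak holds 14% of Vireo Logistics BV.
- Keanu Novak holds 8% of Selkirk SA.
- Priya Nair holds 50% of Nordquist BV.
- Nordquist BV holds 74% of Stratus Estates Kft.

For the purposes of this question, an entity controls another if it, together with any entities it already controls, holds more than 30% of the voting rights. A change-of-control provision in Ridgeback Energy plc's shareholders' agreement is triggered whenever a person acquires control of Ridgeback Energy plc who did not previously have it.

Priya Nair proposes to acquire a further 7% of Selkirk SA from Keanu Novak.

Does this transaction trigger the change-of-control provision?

No

The purchase adds only to Priya's holdings (Keanu's stake shrinks), so Priya is the only person who could newly come to control Ridgeback.
Priya holds 65% of Vireo, so Priya controls Vireo.
Vireo holds 100% of Ridgeback, so Priya controls Ridgeback.
So Priya already controls Ridgeback before the transaction.
After the purchase, Priya's direct stake in Selkirk rises to 91% + 7% = 98%, and Keanu's stake falls to 1%.
Priya controlled Ridgeback already, so this is not a new person acquiring control; every other person's position is unchanged or reduced.
No new person acquires control, so the clause is not triggered.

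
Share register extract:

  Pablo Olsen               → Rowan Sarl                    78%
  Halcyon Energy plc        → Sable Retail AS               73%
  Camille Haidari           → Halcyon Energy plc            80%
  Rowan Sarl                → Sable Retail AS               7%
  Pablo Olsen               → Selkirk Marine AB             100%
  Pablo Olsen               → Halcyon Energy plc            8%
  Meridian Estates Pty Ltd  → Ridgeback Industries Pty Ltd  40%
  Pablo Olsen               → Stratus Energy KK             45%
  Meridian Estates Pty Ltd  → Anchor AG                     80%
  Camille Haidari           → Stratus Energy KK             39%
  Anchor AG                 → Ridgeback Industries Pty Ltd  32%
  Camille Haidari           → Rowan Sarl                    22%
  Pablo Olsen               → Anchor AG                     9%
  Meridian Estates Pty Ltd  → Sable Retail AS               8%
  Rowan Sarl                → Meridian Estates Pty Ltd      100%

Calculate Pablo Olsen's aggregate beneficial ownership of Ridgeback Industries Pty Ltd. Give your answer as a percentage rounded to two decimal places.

Pablo reaches Ridgeback along 3 paths.
Via Rowan → Meridian: 78% × 100% × 40% = 31.2%.
Via Anchor: 9% × 32% = 2.88%.
Via Rowan → Meridian → Anchor: 78% × 100% × 80% × 32% = 19.968%.
Total: 31.2% + 2.88% + 19.968% = 54.048%.
Rounded: 54.05%.

54.05%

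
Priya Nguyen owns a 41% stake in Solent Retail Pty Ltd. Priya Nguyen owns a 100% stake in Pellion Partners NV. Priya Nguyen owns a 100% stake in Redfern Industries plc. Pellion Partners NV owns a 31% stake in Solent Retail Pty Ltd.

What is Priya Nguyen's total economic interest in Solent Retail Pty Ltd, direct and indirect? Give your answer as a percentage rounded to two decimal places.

72.00%

Priya reaches Solent along 2 paths.
Direct stake: 41% = 41%.
Via Pellion: 100% × 31% = 31%.
Total: 41% + 31% = 72%.
Rounded: 72.00%.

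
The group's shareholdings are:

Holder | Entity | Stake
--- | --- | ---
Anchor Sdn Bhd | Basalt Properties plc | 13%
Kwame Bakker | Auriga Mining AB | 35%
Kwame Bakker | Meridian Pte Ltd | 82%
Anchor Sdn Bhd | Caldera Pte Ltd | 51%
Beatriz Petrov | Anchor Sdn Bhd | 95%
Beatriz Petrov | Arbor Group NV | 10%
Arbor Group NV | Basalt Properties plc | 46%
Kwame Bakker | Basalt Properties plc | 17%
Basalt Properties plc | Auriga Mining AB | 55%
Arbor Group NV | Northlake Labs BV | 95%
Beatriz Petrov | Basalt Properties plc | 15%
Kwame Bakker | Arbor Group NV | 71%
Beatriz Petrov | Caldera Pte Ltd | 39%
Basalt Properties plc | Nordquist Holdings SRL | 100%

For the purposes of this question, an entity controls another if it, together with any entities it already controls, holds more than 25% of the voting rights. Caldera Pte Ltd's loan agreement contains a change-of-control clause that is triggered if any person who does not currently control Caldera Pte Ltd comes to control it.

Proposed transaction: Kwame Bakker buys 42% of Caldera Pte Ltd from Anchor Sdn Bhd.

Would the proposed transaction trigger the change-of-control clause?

Yes

The purchase adds only to Kwame's holdings (Anchor's stake shrinks), so Kwame is the only person who could newly come to control Caldera.
Kwame holds 71% of Arbor, so Kwame controls Arbor.
Kwame and Arbor together hold 17% + 46% = 63% of Basalt, so Kwame controls Basalt.
Kwame holds 82% of Meridian, so Kwame controls Meridian.
Basalt holds 100% of Nordquist, so Kwame controls Nordquist.
Kwame and Basalt together hold 35% + 55% = 90% of Auriga, so Kwame controls Auriga.
Arbor holds 95% of Northlake, so Kwame controls Northlake.
Neither Kwame nor any entity Kwame controls holds any voting interest in Caldera.
So before the transaction, Kwame does not control Caldera.
After the purchase, Kwame holds 42% of Caldera directly, and Anchor's stake falls to 9%.
Kwame holds 42% of Caldera, so Kwame controls Caldera.
Kwame did not control Caldera before and does after, so the clause is triggered.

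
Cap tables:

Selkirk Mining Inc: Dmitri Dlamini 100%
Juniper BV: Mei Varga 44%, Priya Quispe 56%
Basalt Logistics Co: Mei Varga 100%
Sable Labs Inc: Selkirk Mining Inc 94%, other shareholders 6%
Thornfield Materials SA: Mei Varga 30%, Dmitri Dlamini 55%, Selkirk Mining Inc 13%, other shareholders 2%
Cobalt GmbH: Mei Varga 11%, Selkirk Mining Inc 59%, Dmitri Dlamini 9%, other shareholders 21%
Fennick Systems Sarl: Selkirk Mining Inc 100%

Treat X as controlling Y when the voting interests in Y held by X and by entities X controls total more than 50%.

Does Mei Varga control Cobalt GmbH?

Mei holds 100% of Basalt, so Mei controls Basalt.
In Cobalt, Mei's side holds only 11%, not > 50%.
So Mei does not control Cobalt.

No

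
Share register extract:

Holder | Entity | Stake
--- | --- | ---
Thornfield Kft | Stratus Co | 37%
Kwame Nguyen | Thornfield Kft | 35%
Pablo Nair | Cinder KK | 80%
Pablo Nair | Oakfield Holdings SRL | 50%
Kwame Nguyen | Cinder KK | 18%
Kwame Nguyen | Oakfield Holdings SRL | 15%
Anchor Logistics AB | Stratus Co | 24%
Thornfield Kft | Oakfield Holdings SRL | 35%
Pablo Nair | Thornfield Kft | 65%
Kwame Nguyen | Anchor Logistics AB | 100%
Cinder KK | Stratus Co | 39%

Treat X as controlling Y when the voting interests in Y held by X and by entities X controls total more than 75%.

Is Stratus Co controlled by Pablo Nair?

Pablo holds 80% of Cinder, so Pablo controls Cinder.
In Stratus, Pablo's side holds only 39%, not > 75%.
So Pablo does not control Stratus.

No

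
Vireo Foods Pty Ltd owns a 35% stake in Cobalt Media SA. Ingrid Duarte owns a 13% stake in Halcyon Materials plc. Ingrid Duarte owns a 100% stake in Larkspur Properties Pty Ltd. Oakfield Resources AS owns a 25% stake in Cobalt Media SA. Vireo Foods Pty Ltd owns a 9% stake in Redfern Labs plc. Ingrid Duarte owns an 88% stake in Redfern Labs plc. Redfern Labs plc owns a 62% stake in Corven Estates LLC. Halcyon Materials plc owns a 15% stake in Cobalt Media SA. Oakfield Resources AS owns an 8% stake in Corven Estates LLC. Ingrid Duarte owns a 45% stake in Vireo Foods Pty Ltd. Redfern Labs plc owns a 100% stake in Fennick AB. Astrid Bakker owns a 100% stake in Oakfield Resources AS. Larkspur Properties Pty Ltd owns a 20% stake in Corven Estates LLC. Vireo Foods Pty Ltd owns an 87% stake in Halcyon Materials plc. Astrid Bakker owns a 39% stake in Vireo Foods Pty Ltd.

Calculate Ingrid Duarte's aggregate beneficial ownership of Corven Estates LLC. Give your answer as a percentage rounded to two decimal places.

Ingrid reaches Corven along 3 paths.
Via Larkspur: 100% × 20% = 20%.
Via Redfern: 88% × 62% = 54.56%.
Via Vireo → Redfern: 45% × 9% × 62% = 2.511%.
Total: 20% + 54.56% + 2.511% = 77.071%.
Rounded: 77.07%.

77.07%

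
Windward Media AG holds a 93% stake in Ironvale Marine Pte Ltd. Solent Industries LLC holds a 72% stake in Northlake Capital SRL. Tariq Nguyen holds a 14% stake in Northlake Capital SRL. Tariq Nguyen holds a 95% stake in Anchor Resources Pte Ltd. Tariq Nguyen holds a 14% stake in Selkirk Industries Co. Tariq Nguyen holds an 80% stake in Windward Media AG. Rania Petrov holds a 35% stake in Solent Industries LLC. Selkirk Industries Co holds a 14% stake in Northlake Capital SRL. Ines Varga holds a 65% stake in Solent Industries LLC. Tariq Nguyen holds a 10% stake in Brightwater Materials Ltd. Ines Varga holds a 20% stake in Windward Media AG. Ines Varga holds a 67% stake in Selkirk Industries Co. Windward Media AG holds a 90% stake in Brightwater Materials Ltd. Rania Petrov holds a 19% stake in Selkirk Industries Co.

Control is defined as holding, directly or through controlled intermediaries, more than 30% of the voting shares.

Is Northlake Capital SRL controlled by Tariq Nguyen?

No

Tariq holds 80% of Windward, so Tariq controls Windward.
Tariq holds 95% of Anchor, so Tariq controls Anchor.
Tariq and Windward together hold 10% + 90% = 100% of Brightwater, so Tariq controls Brightwater.
Windward holds 93% of Ironvale, so Tariq controls Ironvale.
In Northlake, Tariq's side holds only 14%, not > 30%.
So Tariq does not control Northlake.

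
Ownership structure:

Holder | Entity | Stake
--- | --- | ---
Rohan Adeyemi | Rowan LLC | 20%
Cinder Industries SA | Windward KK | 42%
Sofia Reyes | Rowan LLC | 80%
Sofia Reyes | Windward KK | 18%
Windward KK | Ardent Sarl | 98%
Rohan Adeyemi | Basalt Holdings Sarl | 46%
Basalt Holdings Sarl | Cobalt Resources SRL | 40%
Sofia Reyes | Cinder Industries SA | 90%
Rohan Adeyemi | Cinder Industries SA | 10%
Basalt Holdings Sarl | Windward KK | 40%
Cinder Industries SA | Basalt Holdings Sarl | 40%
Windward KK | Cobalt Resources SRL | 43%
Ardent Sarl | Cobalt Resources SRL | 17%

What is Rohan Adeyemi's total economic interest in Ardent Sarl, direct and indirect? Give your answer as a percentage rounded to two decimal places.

Rohan reaches Ardent along 3 paths.
Via Cinder → Windward: 10% × 42% × 98% = 4.116%.
Via Cinder → Basalt → Windward: 10% × 40% × 40% × 98% = 1.568%.
Via Basalt → Windward: 46% × 40% × 98% = 18.032%.
Total: 4.116% + 1.568% + 18.032% = 23.716%.
Rounded: 23.72%.

23.72%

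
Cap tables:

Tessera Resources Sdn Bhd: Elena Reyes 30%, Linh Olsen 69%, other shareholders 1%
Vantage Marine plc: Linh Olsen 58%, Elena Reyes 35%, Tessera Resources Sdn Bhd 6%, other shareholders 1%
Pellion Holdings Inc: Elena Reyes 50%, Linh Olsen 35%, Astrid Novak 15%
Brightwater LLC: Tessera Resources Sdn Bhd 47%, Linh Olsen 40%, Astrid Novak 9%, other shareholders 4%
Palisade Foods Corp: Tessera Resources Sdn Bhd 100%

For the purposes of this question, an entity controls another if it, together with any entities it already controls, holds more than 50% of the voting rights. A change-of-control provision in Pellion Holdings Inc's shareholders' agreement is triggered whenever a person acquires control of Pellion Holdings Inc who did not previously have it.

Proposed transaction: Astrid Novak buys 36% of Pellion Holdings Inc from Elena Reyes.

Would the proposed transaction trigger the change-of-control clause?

Yes

The purchase adds only to Astrid's holdings (Elena's stake shrinks), so Astrid is the only person who could newly come to control Pellion.
Astrid's largest direct stake is 15% in Pellion, which does not meet the threshold, so Astrid controls no company.
In Pellion, Astrid's side holds only 15%, not > 50%.
So before the transaction, Astrid does not control Pellion.
After the purchase, Astrid's direct stake in Pellion rises to 15% + 36% = 51%, and Elena's stake falls to 14%.
Astrid holds 51% of Pellion, so Astrid controls Pellion.
Astrid did not control Pellion before and does after, so the clause is triggered.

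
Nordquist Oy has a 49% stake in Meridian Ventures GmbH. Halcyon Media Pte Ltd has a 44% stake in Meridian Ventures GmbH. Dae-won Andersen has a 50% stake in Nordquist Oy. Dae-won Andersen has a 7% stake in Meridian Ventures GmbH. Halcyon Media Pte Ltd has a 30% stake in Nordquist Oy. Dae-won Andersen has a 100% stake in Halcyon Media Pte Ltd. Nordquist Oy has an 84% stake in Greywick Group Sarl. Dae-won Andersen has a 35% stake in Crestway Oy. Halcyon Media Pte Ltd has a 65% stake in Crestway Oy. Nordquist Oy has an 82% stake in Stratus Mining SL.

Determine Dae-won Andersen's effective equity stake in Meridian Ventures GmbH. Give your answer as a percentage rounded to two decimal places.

90.20%

Dae-won reaches Meridian along 4 paths.
Via Halcyon: 100% × 44% = 44%.
Direct stake: 7% = 7%.
Via Halcyon → Nordquist: 100% × 30% × 49% = 14.7%.
Via Nordquist: 50% × 49% = 24.5%.
Total: 44% + 7% + 14.7% + 24.5% = 90.2%.
Rounded: 90.20%.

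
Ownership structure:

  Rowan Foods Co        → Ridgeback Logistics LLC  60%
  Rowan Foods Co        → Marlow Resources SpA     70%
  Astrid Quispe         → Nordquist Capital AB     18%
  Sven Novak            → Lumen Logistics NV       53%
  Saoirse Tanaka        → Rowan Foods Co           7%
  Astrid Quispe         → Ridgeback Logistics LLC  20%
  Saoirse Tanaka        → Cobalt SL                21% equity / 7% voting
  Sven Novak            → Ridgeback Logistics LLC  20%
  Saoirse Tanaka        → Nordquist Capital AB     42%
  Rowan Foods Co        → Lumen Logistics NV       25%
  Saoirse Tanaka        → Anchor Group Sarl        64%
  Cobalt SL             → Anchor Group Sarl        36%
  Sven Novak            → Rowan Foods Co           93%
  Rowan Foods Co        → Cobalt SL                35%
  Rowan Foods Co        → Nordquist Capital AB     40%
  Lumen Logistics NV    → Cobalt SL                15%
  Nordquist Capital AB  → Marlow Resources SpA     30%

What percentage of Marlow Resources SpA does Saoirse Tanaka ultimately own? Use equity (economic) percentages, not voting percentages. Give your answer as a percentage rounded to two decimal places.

Saoirse reaches Marlow along 3 paths.
Via Nordquist: 42% × 30% = 12.6%.
Via Rowan → Nordquist: 7% × 40% × 30% = 0.84%.
Via Rowan: 7% × 70% = 4.9%.
Total: 12.6% + 0.84% + 4.9% = 18.34%.

18.34%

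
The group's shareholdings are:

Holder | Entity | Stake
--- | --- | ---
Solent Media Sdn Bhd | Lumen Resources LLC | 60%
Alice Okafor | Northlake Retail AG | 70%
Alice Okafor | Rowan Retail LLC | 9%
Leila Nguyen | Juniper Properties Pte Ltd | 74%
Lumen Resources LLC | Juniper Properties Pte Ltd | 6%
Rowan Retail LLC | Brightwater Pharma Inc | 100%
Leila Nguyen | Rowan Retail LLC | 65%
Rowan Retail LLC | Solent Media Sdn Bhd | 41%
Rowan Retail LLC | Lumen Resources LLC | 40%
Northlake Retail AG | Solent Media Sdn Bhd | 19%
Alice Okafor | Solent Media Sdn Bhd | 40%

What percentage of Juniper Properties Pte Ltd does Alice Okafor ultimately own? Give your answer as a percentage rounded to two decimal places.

Alice reaches Juniper along 4 paths.
Via Solent → Lumen: 40% × 60% × 6% = 1.44%.
Via Northlake → Solent → Lumen: 70% × 19% × 60% × 6% = 0.4788%.
Via Rowan → Solent → Lumen: 9% × 41% × 60% × 6% = 0.13284%.
Via Rowan → Lumen: 9% × 40% × 6% = 0.216%.
Total: 1.44% + 0.4788% + 0.13284% + 0.216% = 2.26764%.
Rounded: 2.27%.

2.27%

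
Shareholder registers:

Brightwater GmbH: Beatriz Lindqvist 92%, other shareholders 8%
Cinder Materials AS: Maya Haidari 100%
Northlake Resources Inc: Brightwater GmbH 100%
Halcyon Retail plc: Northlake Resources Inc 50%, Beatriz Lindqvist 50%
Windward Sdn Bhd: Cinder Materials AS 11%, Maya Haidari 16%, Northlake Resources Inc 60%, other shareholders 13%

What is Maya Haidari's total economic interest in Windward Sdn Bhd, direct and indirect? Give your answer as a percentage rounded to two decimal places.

Maya reaches Windward along 2 paths.
Via Cinder: 100% × 11% = 11%.
Direct stake: 16% = 16%.
Total: 11% + 16% = 27%.
Rounded: 27.00%.

27.00%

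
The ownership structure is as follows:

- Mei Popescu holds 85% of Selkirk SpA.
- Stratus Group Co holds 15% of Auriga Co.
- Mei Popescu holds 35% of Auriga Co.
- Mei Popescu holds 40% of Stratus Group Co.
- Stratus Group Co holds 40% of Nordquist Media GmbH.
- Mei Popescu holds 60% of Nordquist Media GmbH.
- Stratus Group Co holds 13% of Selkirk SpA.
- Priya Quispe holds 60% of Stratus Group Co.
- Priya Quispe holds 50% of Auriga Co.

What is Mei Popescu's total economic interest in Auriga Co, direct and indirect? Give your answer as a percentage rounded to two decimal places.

Mei reaches Auriga along 2 paths.
Via Stratus: 40% × 15% = 6%.
Direct stake: 35% = 35%.
Total: 6% + 35% = 41%.
Rounded: 41.00%.

41.00%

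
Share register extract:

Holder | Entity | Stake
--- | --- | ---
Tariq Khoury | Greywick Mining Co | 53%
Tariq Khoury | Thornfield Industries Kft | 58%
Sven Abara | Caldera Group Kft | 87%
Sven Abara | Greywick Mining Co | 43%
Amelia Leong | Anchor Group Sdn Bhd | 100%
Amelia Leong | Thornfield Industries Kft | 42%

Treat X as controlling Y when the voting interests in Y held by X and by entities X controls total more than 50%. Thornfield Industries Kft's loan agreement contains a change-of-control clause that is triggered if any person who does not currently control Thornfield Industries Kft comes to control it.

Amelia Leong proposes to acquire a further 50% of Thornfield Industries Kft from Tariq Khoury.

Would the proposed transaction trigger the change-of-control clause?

The purchase adds only to Amelia's holdings (Tariq's stake shrinks), so Amelia is the only person who could newly come to control Thornfield.
Amelia holds 100% of Anchor, so Amelia controls Anchor.
In Thornfield, Amelia's side holds only 42%, not > 50%.
So before the transaction, Amelia does not control Thornfield.
After the purchase, Amelia's direct stake in Thornfield rises to 42% + 50% = 92%, and Tariq's stake falls to 8%.
Amelia holds 92% of Thornfield, so Amelia controls Thornfield.
Amelia did not control Thornfield before and does after, so the clause is triggered.

Yes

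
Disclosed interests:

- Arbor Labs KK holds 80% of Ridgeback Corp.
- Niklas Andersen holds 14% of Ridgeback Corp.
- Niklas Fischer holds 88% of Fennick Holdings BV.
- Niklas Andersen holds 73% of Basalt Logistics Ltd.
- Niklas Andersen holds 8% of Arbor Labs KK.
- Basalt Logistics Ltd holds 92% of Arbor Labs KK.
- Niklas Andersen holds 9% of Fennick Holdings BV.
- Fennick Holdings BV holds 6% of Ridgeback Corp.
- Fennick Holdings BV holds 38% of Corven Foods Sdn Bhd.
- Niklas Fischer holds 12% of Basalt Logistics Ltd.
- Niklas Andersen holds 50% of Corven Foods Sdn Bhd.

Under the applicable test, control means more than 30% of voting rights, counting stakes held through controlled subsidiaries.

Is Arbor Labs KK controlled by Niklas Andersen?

Yes

Niklas Andersen holds 73% of Basalt, so Niklas Andersen controls Basalt.
Niklas Andersen and Basalt together hold 8% + 92% = 100% of Arbor, so Niklas Andersen controls Arbor.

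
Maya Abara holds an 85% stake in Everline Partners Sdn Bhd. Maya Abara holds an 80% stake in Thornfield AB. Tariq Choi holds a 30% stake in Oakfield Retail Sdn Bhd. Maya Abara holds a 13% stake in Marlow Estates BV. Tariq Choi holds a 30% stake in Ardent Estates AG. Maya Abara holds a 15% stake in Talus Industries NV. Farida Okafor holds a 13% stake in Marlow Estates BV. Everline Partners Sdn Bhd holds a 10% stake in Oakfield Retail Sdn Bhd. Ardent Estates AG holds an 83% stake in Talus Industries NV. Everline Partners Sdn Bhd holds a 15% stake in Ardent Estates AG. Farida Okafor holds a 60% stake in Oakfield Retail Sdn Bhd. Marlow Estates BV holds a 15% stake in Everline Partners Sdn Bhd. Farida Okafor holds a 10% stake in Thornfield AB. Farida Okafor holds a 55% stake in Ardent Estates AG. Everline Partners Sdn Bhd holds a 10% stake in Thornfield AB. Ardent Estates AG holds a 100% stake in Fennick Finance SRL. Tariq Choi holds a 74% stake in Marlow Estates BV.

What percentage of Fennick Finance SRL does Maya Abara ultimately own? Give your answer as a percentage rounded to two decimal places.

13.04%

Maya reaches Fennick along 2 paths.
Via Everline → Ardent: 85% × 15% × 100% = 12.75%.
Via Marlow → Everline → Ardent: 13% × 15% × 15% × 100% = 0.2925%.
Total: 12.75% + 0.2925% = 13.0425%.
Rounded: 13.04%.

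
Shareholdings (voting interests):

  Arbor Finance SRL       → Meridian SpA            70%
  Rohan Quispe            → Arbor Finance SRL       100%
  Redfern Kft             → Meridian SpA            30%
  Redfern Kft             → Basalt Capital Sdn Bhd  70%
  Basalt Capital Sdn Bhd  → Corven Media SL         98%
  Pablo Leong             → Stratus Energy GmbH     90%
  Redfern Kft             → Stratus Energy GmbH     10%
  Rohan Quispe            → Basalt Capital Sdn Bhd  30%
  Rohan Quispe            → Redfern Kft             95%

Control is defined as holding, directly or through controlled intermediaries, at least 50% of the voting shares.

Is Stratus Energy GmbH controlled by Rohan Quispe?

Rohan holds 100% of Arbor, so Rohan controls Arbor.
Rohan holds 95% of Redfern, so Rohan controls Redfern.
Arbor and Redfern together hold 70% + 30% = 100% of Meridian, so Rohan controls Meridian.
Redfern and Rohan together hold 70% + 30% = 100% of Basalt, so Rohan controls Basalt.
Basalt holds 98% of Corven, so Rohan controls Corven.
In Stratus, Rohan's side holds only 10%, not ≥ 50%.
So Rohan does not control Stratus.

No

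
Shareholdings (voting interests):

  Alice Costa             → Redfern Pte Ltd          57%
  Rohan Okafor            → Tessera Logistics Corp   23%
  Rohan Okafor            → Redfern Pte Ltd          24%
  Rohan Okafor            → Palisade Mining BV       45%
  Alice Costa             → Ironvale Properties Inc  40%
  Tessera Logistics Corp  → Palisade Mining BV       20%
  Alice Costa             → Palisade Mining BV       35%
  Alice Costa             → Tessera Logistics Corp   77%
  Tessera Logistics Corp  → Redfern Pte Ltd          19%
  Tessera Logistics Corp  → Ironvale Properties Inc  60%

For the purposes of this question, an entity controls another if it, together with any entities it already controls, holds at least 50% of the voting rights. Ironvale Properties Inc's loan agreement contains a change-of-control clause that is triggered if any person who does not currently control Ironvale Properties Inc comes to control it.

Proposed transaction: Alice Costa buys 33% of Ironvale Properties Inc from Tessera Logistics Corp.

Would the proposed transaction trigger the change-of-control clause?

No

The purchase adds only to Alice's holdings (Tessera's stake shrinks), so Alice is the only person who could newly come to control Ironvale.
Alice holds 77% of Tessera, so Alice controls Tessera.
Alice and Tessera together hold 40% + 60% = 100% of Ironvale, so Alice controls Ironvale.
So Alice already controls Ironvale before the transaction.
After the purchase, Alice's direct stake in Ironvale rises to 40% + 33% = 73%, and Tessera's stake falls to 27%.
Alice controlled Ironvale already, so this is not a new person acquiring control; every other person's position is unchanged or reduced.
No new person acquires control, so the clause is not triggered.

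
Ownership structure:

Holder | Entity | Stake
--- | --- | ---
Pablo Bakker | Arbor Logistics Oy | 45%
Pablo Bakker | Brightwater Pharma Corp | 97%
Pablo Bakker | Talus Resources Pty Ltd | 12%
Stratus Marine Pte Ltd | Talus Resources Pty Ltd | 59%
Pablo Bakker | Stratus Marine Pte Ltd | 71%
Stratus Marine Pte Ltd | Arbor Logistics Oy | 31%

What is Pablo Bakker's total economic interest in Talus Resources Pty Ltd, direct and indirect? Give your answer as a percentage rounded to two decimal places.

53.89%

Pablo reaches Talus along 2 paths.
Via Stratus: 71% × 59% = 41.89%.
Direct stake: 12% = 12%.
Total: 41.89% + 12% = 53.89%.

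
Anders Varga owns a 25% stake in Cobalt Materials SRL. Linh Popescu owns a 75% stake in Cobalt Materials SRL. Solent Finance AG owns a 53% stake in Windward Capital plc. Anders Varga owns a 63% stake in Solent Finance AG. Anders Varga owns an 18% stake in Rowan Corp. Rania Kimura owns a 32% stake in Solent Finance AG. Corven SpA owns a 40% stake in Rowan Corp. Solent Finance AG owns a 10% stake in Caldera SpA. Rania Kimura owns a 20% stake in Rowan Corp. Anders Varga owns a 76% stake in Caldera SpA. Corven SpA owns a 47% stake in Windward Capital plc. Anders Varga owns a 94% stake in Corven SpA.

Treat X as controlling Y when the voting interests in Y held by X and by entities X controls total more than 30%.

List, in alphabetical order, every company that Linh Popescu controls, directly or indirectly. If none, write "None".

Linh holds 75% of Cobalt, so Linh controls Cobalt.
No other company's threshold is met.

Cobalt Materials SRL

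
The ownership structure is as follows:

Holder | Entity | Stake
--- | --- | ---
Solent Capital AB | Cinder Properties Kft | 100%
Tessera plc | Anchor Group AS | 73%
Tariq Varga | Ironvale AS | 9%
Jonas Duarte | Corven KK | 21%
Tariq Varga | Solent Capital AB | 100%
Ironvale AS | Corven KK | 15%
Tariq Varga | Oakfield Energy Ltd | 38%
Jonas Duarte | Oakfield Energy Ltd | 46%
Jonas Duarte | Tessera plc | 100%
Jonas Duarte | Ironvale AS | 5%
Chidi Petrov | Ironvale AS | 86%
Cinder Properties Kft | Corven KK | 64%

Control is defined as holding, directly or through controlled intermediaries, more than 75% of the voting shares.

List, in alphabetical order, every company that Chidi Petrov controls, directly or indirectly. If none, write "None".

Chidi holds 86% of Ironvale, so Chidi controls Ironvale.
No other company's threshold is met.

Ironvale AS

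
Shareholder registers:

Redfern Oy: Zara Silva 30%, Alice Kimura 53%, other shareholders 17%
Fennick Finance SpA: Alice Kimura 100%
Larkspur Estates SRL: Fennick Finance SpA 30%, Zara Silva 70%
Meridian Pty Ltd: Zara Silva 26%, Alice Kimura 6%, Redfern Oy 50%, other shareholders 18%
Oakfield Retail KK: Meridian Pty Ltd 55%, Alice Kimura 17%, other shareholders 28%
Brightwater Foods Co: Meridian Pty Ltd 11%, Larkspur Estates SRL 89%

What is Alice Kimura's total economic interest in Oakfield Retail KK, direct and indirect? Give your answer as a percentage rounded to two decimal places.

34.88%

Alice reaches Oakfield along 3 paths.
Via Meridian: 6% × 55% = 3.3%.
Via Redfern → Meridian: 53% × 50% × 55% = 14.575%.
Direct stake: 17% = 17%.
Total: 3.3% + 14.575% + 17% = 34.875%.
Rounded: 34.88%.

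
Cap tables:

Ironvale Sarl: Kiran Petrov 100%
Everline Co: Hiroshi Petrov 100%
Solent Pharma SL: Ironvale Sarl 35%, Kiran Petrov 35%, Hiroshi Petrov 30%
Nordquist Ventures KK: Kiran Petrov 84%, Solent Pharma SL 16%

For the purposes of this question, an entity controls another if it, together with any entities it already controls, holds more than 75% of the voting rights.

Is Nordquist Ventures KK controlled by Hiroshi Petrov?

No

Hiroshi holds 100% of Everline, so Hiroshi controls Everline.
Neither Hiroshi nor any entity Hiroshi controls holds any voting interest in Nordquist.
So Hiroshi does not control Nordquist.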